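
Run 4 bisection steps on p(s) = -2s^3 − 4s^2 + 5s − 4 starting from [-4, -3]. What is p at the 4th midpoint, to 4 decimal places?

0.6177

midpoint -3.5: p = 15.25 > 0 → [-3.5, -3]
midpoint -3.25: p = 6.15625 > 0 → [-3.25, -3]
midpoint -3.125: p = 2.347656 > 0 → [-3.125, -3]
midpoint -3.0625: p = 0.6177 > 0 → [-3.0625, -3]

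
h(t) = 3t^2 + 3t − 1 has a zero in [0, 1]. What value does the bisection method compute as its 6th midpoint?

0.265625

m = 0.5, h(m) = 1.25 (+); new bracket [0, 0.5]
m = 0.25, h(m) = -0.0625 (−); new bracket [0.25, 0.5]
m = 0.375, h(m) = 0.546875 (+); new bracket [0.25, 0.375]
m = 0.3125, h(m) = 0.2305 (+); new bracket [0.25, 0.3125]
m = 0.28125, h(m) = 0.0811 (+); new bracket [0.25, 0.28125]
m = 0.265625, h(m) = 0.0085 (+); new bracket [0.25, 0.265625]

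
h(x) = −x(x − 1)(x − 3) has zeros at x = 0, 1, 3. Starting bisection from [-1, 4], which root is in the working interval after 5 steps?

3

x = 1.5 gives h = 1.125, positive; keep [1.5, 4]
x = 2.75 gives h = 1.203125, positive; keep [2.75, 4]
x = 3.375 gives h = -3.005859, negative; keep [2.75, 3.375]
x = 3.0625 gives h = -0.3948, negative; keep [2.75, 3.0625]
x = 2.90625 gives h = 0.5194, positive; keep [2.90625, 3.0625]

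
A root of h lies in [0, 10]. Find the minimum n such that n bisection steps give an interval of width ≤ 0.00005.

Width after n steps is 10/2^n. Need 2^n ≥ 10/0.00005 = 200000.
2^17 = 131072 < 200000 ≤ 2^18 = 262144, so n = 18.

18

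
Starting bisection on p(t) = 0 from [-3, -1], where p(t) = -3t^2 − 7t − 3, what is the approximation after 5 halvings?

-1.8125

midpoint -2: p = -1 < 0 → [-2, -1]
midpoint -1.5: p = 0.75 > 0 → [-2, -1.5]
midpoint -1.75: p = 0.0625 > 0 → [-2, -1.75]
midpoint -1.875: p = -0.4219 < 0 → [-1.875, -1.75]
midpoint -1.8125: p = -0.168 < 0 → [-1.8125, -1.75]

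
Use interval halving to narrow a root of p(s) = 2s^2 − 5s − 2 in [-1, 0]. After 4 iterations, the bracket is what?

[-0.375, -0.3125]

p(-0.5) = 1 > 0, so the root lies in [-0.5, 0]
p(-0.25) = -0.625 < 0, so the root lies in [-0.5, -0.25]
p(-0.375) = 0.15625 > 0, so the root lies in [-0.375, -0.25]
p(-0.3125) = -0.2422 < 0, so the root lies in [-0.375, -0.3125]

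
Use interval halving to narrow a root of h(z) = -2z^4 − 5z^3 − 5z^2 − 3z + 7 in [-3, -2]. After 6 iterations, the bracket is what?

m = -2.5, h(m) = -16.75 (−); new bracket [-2.5, -2]
m = -2.25, h(m) = -5.867188 (−); new bracket [-2.25, -2]
m = -2.125, h(m) = -2.006348 (−); new bracket [-2.125, -2]
m = -2.0625, h(m) = -0.4051 (−); new bracket [-2.0625, -2]
m = -2.03125, h(m) = 0.321 (+); new bracket [-2.0625, -2.03125]
m = -2.046875, h(m) = -0.0361 (−); new bracket [-2.046875, -2.03125]

[-2.046875, -2.03125]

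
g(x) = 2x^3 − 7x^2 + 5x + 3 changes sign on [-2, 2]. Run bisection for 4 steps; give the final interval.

[-0.5, -0.25]

midpoint 0: g = 3 > 0 → [-2, 0]
midpoint -1: g = -11 < 0 → [-1, 0]
midpoint -0.5: g = -1.5 < 0 → [-0.5, 0]
midpoint -0.25: g = 1.2812 > 0 → [-0.5, -0.25]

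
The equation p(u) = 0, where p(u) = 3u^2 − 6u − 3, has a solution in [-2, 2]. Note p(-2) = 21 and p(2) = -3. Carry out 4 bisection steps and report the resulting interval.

midpoint 0: p = -3 < 0 → [-2, 0]
midpoint -1: p = 6 > 0 → [-1, 0]
midpoint -0.5: p = 0.75 > 0 → [-0.5, 0]
midpoint -0.25: p = -1.3125 < 0 → [-0.5, -0.25]

[-0.5, -0.25]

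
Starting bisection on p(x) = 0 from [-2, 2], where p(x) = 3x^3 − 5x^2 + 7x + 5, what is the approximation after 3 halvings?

p(0) = 5 > 0, so the root lies in [-2, 0]
p(-1) = -10 < 0, so the root lies in [-1, 0]
p(-0.5) = -0.125 < 0, so the root lies in [-0.5, 0]

-0.5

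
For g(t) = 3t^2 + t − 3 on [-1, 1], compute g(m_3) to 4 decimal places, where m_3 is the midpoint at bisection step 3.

t = 0 gives g = -3, negative; keep [0, 1]
t = 0.5 gives g = -1.75, negative; keep [0.5, 1]
t = 0.75 gives g = -0.5625, negative; keep [0.75, 1]

-0.5625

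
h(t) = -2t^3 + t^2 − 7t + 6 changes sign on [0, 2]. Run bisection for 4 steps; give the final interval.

[0.75, 0.875]

m = 1, h(m) = -2 (−); new bracket [0, 1]
m = 0.5, h(m) = 2.5 (+); new bracket [0.5, 1]
m = 0.75, h(m) = 0.46875 (+); new bracket [0.75, 1]
m = 0.875, h(m) = -0.6992 (−); new bracket [0.75, 0.875]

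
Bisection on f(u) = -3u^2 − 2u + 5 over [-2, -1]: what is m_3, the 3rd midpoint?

-1.625

midpoint -1.5: f = 1.25 > 0 → [-2, -1.5]
midpoint -1.75: f = -0.6875 < 0 → [-1.75, -1.5]
midpoint -1.625: f = 0.328125 > 0 → [-1.75, -1.625]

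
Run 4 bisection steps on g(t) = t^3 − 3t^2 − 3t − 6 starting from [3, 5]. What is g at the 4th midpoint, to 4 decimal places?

m = 4, g(m) = -2 (−); new bracket [4, 5]
m = 4.5, g(m) = 10.875 (+); new bracket [4, 4.5]
m = 4.25, g(m) = 3.828125 (+); new bracket [4, 4.25]
m = 4.125, g(m) = 0.7676 (+); new bracket [4, 4.125]

0.7676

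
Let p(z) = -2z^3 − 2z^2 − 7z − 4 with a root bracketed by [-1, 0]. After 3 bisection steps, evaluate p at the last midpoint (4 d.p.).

0.0820

m = -0.5, p(m) = -0.75 (−); new bracket [-1, -0.5]
m = -0.75, p(m) = 0.96875 (+); new bracket [-0.75, -0.5]
m = -0.625, p(m) = 0.082031 (+); new bracket [-0.625, -0.5]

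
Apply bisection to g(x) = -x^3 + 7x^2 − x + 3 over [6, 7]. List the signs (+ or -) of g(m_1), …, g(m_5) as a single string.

+++-+

midpoint 6.5: g = 17.625 > 0 → [6.5, 7]
midpoint 6.75: g = 7.640625 > 0 → [6.75, 7]
midpoint 6.875: g = 2.033203 > 0 → [6.875, 7]
midpoint 6.9375: g = -0.9294 < 0 → [6.875, 6.9375]
midpoint 6.90625: g = 0.5653 > 0 → [6.90625, 6.9375]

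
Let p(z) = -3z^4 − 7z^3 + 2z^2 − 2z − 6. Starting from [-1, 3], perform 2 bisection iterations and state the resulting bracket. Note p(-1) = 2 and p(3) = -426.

[-1, 0]

m = 1, p(m) = -16 (−); new bracket [-1, 1]
m = 0, p(m) = -6 (−); new bracket [-1, 0]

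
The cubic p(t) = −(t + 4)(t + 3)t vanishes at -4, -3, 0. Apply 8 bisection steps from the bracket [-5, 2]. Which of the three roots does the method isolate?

0

midpoint -1.5: p = 5.625 > 0 → [-1.5, 2]
midpoint 0.25: p = -3.453125 < 0 → [-1.5, 0.25]
midpoint -0.625: p = 5.009766 > 0 → [-0.625, 0.25]
midpoint -0.1875: p = 2.0105 > 0 → [-0.1875, 0.25]
midpoint 0.03125: p = -0.3819 < 0 → [-0.1875, 0.03125]
midpoint -0.078125: p = 0.8953 > 0 → [-0.078125, 0.03125]
midpoint -0.0234375: p = 0.2774 > 0 → [-0.0234375, 0.03125]
midpoint 0.00390625: p = -0.047 < 0 → [-0.0234375, 0.00390625]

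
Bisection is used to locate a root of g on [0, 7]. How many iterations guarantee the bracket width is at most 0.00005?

18

Width after n steps is 7/2^n. Need 2^n ≥ 7/0.00005 = 140000.
2^17 = 131072 < 140000 ≤ 2^18 = 262144, so n = 18.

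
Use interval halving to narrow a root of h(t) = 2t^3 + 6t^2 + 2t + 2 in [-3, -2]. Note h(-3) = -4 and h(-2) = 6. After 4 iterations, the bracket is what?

[-2.8125, -2.75]

t = -2.5 gives h = 3.25, positive; keep [-3, -2.5]
t = -2.75 gives h = 0.28125, positive; keep [-3, -2.75]
t = -2.875 gives h = -1.683594, negative; keep [-2.875, -2.75]
t = -2.8125 gives h = -0.6587, negative; keep [-2.8125, -2.75]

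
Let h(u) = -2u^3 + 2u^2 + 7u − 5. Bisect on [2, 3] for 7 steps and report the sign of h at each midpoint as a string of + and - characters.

---++--

u = 2.5 gives h = -6.25, negative; keep [2, 2.5]
u = 2.25 gives h = -1.90625, negative; keep [2, 2.25]
u = 2.125 gives h = -0.285156, negative; keep [2, 2.125]
u = 2.0625 gives h = 0.3979, positive; keep [2.0625, 2.125]
u = 2.09375 gives h = 0.0667, positive; keep [2.09375, 2.125]
u = 2.109375 gives h = -0.1066, negative; keep [2.09375, 2.109375]
u = 2.1015625 gives h = -0.0193, negative; keep [2.09375, 2.1015625]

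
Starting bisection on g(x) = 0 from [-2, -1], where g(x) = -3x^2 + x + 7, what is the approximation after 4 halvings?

-1.3125

g(-1.5) = -1.25 < 0, so the root lies in [-1.5, -1]
g(-1.25) = 1.0625 > 0, so the root lies in [-1.5, -1.25]
g(-1.375) = -0.046875 < 0, so the root lies in [-1.375, -1.25]
g(-1.3125) = 0.5195 > 0, so the root lies in [-1.375, -1.3125]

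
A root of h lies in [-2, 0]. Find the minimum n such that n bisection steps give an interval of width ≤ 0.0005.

12

Width after n steps is 2/2^n. Need 2^n ≥ 2/0.0005 = 4000.
2^11 = 2048 < 4000 ≤ 2^12 = 4096, so n = 12.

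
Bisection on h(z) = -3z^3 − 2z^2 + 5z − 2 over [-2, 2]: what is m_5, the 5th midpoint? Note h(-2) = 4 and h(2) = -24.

z = 0 gives h = -2, negative; keep [-2, 0]
z = -1 gives h = -6, negative; keep [-2, -1]
z = -1.5 gives h = -3.875, negative; keep [-2, -1.5]
z = -1.75 gives h = -0.7969, negative; keep [-2, -1.75]
z = -1.875 gives h = 1.3691, positive; keep [-1.875, -1.75]

-1.875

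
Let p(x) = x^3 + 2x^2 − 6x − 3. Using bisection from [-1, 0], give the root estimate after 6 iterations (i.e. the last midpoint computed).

-0.453125

midpoint -0.5: p = 0.375 > 0 → [-0.5, 0]
midpoint -0.25: p = -1.390625 < 0 → [-0.5, -0.25]
midpoint -0.375: p = -0.521484 < 0 → [-0.5, -0.375]
midpoint -0.4375: p = -0.0759 < 0 → [-0.5, -0.4375]
midpoint -0.46875: p = 0.149 > 0 → [-0.46875, -0.4375]
midpoint -0.453125: p = 0.0364 > 0 → [-0.453125, -0.4375]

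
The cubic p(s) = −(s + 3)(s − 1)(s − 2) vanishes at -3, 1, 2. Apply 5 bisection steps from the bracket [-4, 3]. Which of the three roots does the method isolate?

-3

m = -0.5, p(m) = -9.375 (−); new bracket [-4, -0.5]
m = -2.25, p(m) = -10.359375 (−); new bracket [-4, -2.25]
m = -3.125, p(m) = 2.642578 (+); new bracket [-3.125, -2.25]
m = -2.6875, p(m) = -5.4016 (−); new bracket [-3.125, -2.6875]
m = -2.90625, p(m) = -1.7967 (−); new bracket [-3.125, -2.90625]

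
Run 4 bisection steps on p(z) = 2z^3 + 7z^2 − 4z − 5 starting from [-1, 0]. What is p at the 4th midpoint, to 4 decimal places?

0.4087

p(-0.5) = -1.5 < 0, so the root lies in [-1, -0.5]
p(-0.75) = 1.09375 > 0, so the root lies in [-0.75, -0.5]
p(-0.625) = -0.253906 < 0, so the root lies in [-0.75, -0.625]
p(-0.6875) = 0.4087 > 0, so the root lies in [-0.6875, -0.625]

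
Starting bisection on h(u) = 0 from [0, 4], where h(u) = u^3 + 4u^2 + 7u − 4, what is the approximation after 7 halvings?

u = 2 gives h = 34, positive; keep [0, 2]
u = 1 gives h = 8, positive; keep [0, 1]
u = 0.5 gives h = 0.625, positive; keep [0, 0.5]
u = 0.25 gives h = -1.9844, negative; keep [0.25, 0.5]
u = 0.375 gives h = -0.7598, negative; keep [0.375, 0.5]
u = 0.4375 gives h = -0.0881, negative; keep [0.4375, 0.5]
u = 0.46875 gives h = 0.2632, positive; keep [0.4375, 0.46875]

0.46875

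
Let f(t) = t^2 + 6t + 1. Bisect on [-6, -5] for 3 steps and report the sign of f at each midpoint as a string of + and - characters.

--+

t = -5.5 gives f = -1.75, negative; keep [-6, -5.5]
t = -5.75 gives f = -0.4375, negative; keep [-6, -5.75]
t = -5.875 gives f = 0.265625, positive; keep [-5.875, -5.75]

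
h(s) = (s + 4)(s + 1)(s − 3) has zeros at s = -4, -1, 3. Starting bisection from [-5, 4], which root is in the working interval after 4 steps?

h(-0.5) = -6.125 < 0, so the root lies in [-0.5, 4]
h(1.75) = -19.765625 < 0, so the root lies in [1.75, 4]
h(2.875) = -3.330078 < 0, so the root lies in [2.875, 4]
h(3.4375) = 14.4392 > 0, so the root lies in [2.875, 3.4375]

3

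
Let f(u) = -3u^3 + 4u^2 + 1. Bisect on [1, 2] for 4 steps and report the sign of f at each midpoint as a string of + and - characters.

-+++

midpoint 1.5: f = -0.125 < 0 → [1, 1.5]
midpoint 1.25: f = 1.390625 > 0 → [1.25, 1.5]
midpoint 1.375: f = 0.763672 > 0 → [1.375, 1.5]
midpoint 1.4375: f = 0.3542 > 0 → [1.4375, 1.5]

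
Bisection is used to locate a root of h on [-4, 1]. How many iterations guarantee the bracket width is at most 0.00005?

17

Width after n steps is 5/2^n. Need 2^n ≥ 5/0.00005 = 100000.
2^16 = 65536 < 100000 ≤ 2^17 = 131072, so n = 17.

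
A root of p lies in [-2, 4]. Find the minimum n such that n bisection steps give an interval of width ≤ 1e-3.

Width after n steps is 6/2^n. Need 2^n ≥ 6/1e-3 = 6000.
2^12 = 4096 < 6000 ≤ 2^13 = 8192, so n = 13.

13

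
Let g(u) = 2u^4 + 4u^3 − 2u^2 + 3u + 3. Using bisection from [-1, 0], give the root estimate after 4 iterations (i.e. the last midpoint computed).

-0.5625

u = -0.5 gives g = 0.625, positive; keep [-1, -0.5]
u = -0.75 gives g = -1.429688, negative; keep [-0.75, -0.5]
u = -0.625 gives g = -0.327637, negative; keep [-0.625, -0.5]
u = -0.5625 gives g = 0.168, positive; keep [-0.625, -0.5625]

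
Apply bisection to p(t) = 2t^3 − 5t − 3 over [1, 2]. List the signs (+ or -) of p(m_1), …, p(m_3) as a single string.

p(1.5) = -3.75 < 0, so the root lies in [1.5, 2]
p(1.75) = -1.03125 < 0, so the root lies in [1.75, 2]
p(1.875) = 0.808594 > 0, so the root lies in [1.75, 1.875]

--+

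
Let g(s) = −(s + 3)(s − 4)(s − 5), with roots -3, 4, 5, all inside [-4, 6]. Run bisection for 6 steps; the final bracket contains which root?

g(1) = -48 < 0, so the root lies in [-4, 1]
g(-1.5) = -53.625 < 0, so the root lies in [-4, -1.5]
g(-2.75) = -13.078125 < 0, so the root lies in [-4, -2.75]
g(-3.375) = 23.1621 > 0, so the root lies in [-3.375, -2.75]
g(-3.0625) = 3.5588 > 0, so the root lies in [-3.0625, -2.75]
g(-2.90625) = -5.119 < 0, so the root lies in [-3.0625, -2.90625]

-3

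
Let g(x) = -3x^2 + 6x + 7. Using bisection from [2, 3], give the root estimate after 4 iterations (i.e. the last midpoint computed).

2.8125

x = 2.5 gives g = 3.25, positive; keep [2.5, 3]
x = 2.75 gives g = 0.8125, positive; keep [2.75, 3]
x = 2.875 gives g = -0.546875, negative; keep [2.75, 2.875]
x = 2.8125 gives g = 0.1445, positive; keep [2.8125, 2.875]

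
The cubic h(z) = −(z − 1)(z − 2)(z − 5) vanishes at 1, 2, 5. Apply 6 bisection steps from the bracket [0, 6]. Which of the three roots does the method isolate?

midpoint 3: h = 4 > 0 → [3, 6]
midpoint 4.5: h = 4.375 > 0 → [4.5, 6]
midpoint 5.25: h = -3.453125 < 0 → [4.5, 5.25]
midpoint 4.875: h = 1.3926 > 0 → [4.875, 5.25]
midpoint 5.0625: h = -0.7776 < 0 → [4.875, 5.0625]
midpoint 4.96875: h = 0.3682 > 0 → [4.96875, 5.0625]

5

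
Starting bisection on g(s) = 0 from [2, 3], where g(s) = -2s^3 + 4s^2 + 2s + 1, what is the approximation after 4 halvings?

m = 2.5, g(m) = -0.25 (−); new bracket [2, 2.5]
m = 2.25, g(m) = 2.96875 (+); new bracket [2.25, 2.5]
m = 2.375, g(m) = 1.519531 (+); new bracket [2.375, 2.5]
m = 2.4375, g(m) = 0.6763 (+); new bracket [2.4375, 2.5]

2.4375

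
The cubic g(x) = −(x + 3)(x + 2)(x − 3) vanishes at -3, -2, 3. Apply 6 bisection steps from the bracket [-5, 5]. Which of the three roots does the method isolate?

g(0) = 18 > 0, so the root lies in [0, 5]
g(2.5) = 12.375 > 0, so the root lies in [2.5, 5]
g(3.75) = -29.109375 < 0, so the root lies in [2.5, 3.75]
g(3.125) = -3.9238 < 0, so the root lies in [2.5, 3.125]
g(2.8125) = 5.2449 > 0, so the root lies in [2.8125, 3.125]
g(2.96875) = 0.9268 > 0, so the root lies in [2.96875, 3.125]

3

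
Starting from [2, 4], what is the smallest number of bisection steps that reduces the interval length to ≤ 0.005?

9

Width after n steps is 2/2^n. Need 2^n ≥ 2/0.005 = 400.
2^8 = 256 < 400 ≤ 2^9 = 512, so n = 9.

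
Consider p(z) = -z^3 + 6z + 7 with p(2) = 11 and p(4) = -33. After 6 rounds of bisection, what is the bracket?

[2.875, 2.90625]

m = 3, p(m) = -2 (−); new bracket [2, 3]
m = 2.5, p(m) = 6.375 (+); new bracket [2.5, 3]
m = 2.75, p(m) = 2.703125 (+); new bracket [2.75, 3]
m = 2.875, p(m) = 0.4863 (+); new bracket [2.875, 3]
m = 2.9375, p(m) = -0.7224 (−); new bracket [2.875, 2.9375]
m = 2.90625, p(m) = -0.1095 (−); new bracket [2.875, 2.90625]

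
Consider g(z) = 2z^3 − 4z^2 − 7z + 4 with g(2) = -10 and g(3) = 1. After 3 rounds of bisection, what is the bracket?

[2.875, 3]

midpoint 2.5: g = -7.25 < 0 → [2.5, 3]
midpoint 2.75: g = -3.90625 < 0 → [2.75, 3]
midpoint 2.875: g = -1.660156 < 0 → [2.875, 3]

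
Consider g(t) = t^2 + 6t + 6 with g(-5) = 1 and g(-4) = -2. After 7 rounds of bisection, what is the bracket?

[-4.734375, -4.7265625]

m = -4.5, g(m) = -0.75 (−); new bracket [-5, -4.5]
m = -4.75, g(m) = 0.0625 (+); new bracket [-4.75, -4.5]
m = -4.625, g(m) = -0.359375 (−); new bracket [-4.75, -4.625]
m = -4.6875, g(m) = -0.1523 (−); new bracket [-4.75, -4.6875]
m = -4.71875, g(m) = -0.0459 (−); new bracket [-4.75, -4.71875]
m = -4.734375, g(m) = 0.0081 (+); new bracket [-4.734375, -4.71875]
m = -4.7265625, g(m) = -0.019 (−); new bracket [-4.734375, -4.7265625]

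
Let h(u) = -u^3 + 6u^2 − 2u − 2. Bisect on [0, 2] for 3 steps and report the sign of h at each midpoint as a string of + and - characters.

+--

u = 1 gives h = 1, positive; keep [0, 1]
u = 0.5 gives h = -1.625, negative; keep [0.5, 1]
u = 0.75 gives h = -0.546875, negative; keep [0.75, 1]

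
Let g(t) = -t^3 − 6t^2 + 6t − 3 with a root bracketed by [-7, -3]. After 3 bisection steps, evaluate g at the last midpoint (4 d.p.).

-20.8750

g(-5) = -58 < 0, so the root lies in [-7, -5]
g(-6) = -39 < 0, so the root lies in [-7, -6]
g(-6.5) = -20.875 < 0, so the root lies in [-7, -6.5]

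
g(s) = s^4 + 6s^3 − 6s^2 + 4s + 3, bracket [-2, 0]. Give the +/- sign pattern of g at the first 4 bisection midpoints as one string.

s = -1 gives g = -12, negative; keep [-1, 0]
s = -0.5 gives g = -1.1875, negative; keep [-0.5, 0]
s = -0.25 gives g = 1.535156, positive; keep [-0.5, -0.25]
s = -0.375 gives g = 0.3596, positive; keep [-0.5, -0.375]

--++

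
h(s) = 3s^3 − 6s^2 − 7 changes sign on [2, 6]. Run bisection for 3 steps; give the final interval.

s = 4 gives h = 89, positive; keep [2, 4]
s = 3 gives h = 20, positive; keep [2, 3]
s = 2.5 gives h = 2.375, positive; keep [2, 2.5]

[2, 2.5]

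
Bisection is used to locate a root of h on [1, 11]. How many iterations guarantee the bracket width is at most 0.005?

Width after n steps is 10/2^n. Need 2^n ≥ 10/0.005 = 2000.
2^10 = 1024 < 2000 ≤ 2^11 = 2048, so n = 11.

11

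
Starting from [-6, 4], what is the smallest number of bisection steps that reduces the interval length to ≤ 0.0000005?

Width after n steps is 10/2^n. Need 2^n ≥ 10/0.0000005 = 20000000.
2^24 = 16777216 < 20000000 ≤ 2^25 = 33554432, so n = 25.

25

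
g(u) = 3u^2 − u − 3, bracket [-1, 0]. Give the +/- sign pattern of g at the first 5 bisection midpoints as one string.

--+--

m = -0.5, g(m) = -1.75 (−); new bracket [-1, -0.5]
m = -0.75, g(m) = -0.5625 (−); new bracket [-1, -0.75]
m = -0.875, g(m) = 0.171875 (+); new bracket [-0.875, -0.75]
m = -0.8125, g(m) = -0.207 (−); new bracket [-0.875, -0.8125]
m = -0.84375, g(m) = -0.0205 (−); new bracket [-0.875, -0.84375]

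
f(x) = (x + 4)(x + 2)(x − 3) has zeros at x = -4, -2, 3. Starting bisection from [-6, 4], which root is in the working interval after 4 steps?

x = -1 gives f = -12, negative; keep [-1, 4]
x = 1.5 gives f = -28.875, negative; keep [1.5, 4]
x = 2.75 gives f = -8.015625, negative; keep [2.75, 4]
x = 3.375 gives f = 14.8652, positive; keep [2.75, 3.375]

3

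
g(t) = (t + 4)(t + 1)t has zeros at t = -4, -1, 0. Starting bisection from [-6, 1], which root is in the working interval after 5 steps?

m = -2.5, g(m) = 5.625 (+); new bracket [-6, -2.5]
m = -4.25, g(m) = -3.453125 (−); new bracket [-4.25, -2.5]
m = -3.375, g(m) = 5.009766 (+); new bracket [-4.25, -3.375]
m = -3.8125, g(m) = 2.0105 (+); new bracket [-4.25, -3.8125]
m = -4.03125, g(m) = -0.3819 (−); new bracket [-4.03125, -3.8125]

-4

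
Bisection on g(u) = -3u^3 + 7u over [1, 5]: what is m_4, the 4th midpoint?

1.75

u = 3 gives g = -60, negative; keep [1, 3]
u = 2 gives g = -10, negative; keep [1, 2]
u = 1.5 gives g = 0.375, positive; keep [1.5, 2]
u = 1.75 gives g = -3.8281, negative; keep [1.5, 1.75]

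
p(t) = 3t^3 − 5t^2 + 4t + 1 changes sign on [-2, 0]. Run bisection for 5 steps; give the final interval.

[-0.25, -0.1875]

m = -1, p(m) = -11 (−); new bracket [-1, 0]
m = -0.5, p(m) = -2.625 (−); new bracket [-0.5, 0]
m = -0.25, p(m) = -0.359375 (−); new bracket [-0.25, 0]
m = -0.125, p(m) = 0.416 (+); new bracket [-0.25, -0.125]
m = -0.1875, p(m) = 0.0544 (+); new bracket [-0.25, -0.1875]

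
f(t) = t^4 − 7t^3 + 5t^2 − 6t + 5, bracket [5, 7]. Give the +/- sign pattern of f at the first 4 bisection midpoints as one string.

t = 6 gives f = -67, negative; keep [6, 7]
t = 6.5 gives f = 39.9375, positive; keep [6, 6.5]
t = 6.25 gives f = -20.292969, negative; keep [6.25, 6.5]
t = 6.375 gives f = 8.0256, positive; keep [6.25, 6.375]

-+-+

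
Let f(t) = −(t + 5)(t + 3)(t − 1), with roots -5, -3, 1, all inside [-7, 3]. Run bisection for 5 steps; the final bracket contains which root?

1

f(-2) = 9 > 0, so the root lies in [-2, 3]
f(0.5) = 9.625 > 0, so the root lies in [0.5, 3]
f(1.75) = -24.046875 < 0, so the root lies in [0.5, 1.75]
f(1.125) = -3.1582 < 0, so the root lies in [0.5, 1.125]
f(0.8125) = 4.155 > 0, so the root lies in [0.8125, 1.125]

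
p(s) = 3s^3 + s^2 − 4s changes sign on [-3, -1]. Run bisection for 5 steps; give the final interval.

midpoint -2: p = -12 < 0 → [-2, -1]
midpoint -1.5: p = -1.875 < 0 → [-1.5, -1]
midpoint -1.25: p = 0.703125 > 0 → [-1.5, -1.25]
midpoint -1.375: p = -0.4082 < 0 → [-1.375, -1.25]
midpoint -1.3125: p = 0.1897 > 0 → [-1.375, -1.3125]

[-1.375, -1.3125]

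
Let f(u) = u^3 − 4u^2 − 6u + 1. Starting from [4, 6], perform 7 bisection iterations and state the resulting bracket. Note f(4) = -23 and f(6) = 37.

[5.125, 5.140625]

u = 5 gives f = -4, negative; keep [5, 6]
u = 5.5 gives f = 13.375, positive; keep [5, 5.5]
u = 5.25 gives f = 3.953125, positive; keep [5, 5.25]
u = 5.125 gives f = -0.2012, negative; keep [5.125, 5.25]
u = 5.1875 gives f = 1.8308, positive; keep [5.125, 5.1875]
u = 5.15625 gives f = 0.8036, positive; keep [5.125, 5.15625]
u = 5.140625 gives f = 0.2984, positive; keep [5.125, 5.140625]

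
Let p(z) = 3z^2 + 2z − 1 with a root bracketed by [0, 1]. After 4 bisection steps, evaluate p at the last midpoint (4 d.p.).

-0.0820

z = 0.5 gives p = 0.75, positive; keep [0, 0.5]
z = 0.25 gives p = -0.3125, negative; keep [0.25, 0.5]
z = 0.375 gives p = 0.171875, positive; keep [0.25, 0.375]
z = 0.3125 gives p = -0.082, negative; keep [0.3125, 0.375]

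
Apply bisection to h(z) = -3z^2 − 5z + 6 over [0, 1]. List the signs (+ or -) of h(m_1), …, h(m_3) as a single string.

z = 0.5 gives h = 2.75, positive; keep [0.5, 1]
z = 0.75 gives h = 0.5625, positive; keep [0.75, 1]
z = 0.875 gives h = -0.671875, negative; keep [0.75, 0.875]

++-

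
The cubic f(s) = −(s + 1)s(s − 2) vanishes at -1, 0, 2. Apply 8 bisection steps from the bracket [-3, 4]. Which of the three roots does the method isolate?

s = 0.5 gives f = 1.125, positive; keep [0.5, 4]
s = 2.25 gives f = -1.828125, negative; keep [0.5, 2.25]
s = 1.375 gives f = 2.041016, positive; keep [1.375, 2.25]
s = 1.8125 gives f = 0.9558, positive; keep [1.8125, 2.25]
s = 2.03125 gives f = -0.1924, negative; keep [1.8125, 2.03125]
s = 1.921875 gives f = 0.4387, positive; keep [1.921875, 2.03125]
s = 1.9765625 gives f = 0.1379, positive; keep [1.9765625, 2.03125]
s = 2.00390625 gives f = -0.0235, negative; keep [1.9765625, 2.00390625]

2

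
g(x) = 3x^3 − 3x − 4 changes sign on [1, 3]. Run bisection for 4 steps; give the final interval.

[1.375, 1.5]

x = 2 gives g = 14, positive; keep [1, 2]
x = 1.5 gives g = 1.625, positive; keep [1, 1.5]
x = 1.25 gives g = -1.890625, negative; keep [1.25, 1.5]
x = 1.375 gives g = -0.3262, negative; keep [1.375, 1.5]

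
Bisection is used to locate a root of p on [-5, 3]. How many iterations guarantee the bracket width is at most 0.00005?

Width after n steps is 8/2^n. Need 2^n ≥ 8/0.00005 = 160000.
2^17 = 131072 < 160000 ≤ 2^18 = 262144, so n = 18.

18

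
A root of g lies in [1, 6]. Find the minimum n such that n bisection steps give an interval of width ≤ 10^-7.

Width after n steps is 5/2^n. Need 2^n ≥ 5/10^-7 = 50000000.
2^25 = 33554432 < 50000000 ≤ 2^26 = 67108864, so n = 26.

26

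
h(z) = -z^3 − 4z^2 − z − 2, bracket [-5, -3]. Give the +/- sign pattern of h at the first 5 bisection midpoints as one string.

m = -4, h(m) = 2 (+); new bracket [-4, -3]
m = -3.5, h(m) = -4.625 (−); new bracket [-4, -3.5]
m = -3.75, h(m) = -1.765625 (−); new bracket [-4, -3.75]
m = -3.875, h(m) = -0.002 (−); new bracket [-4, -3.875]
m = -3.9375, h(m) = 0.9685 (+); new bracket [-3.9375, -3.875]

+---+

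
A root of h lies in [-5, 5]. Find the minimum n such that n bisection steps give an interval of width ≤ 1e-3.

14

Width after n steps is 10/2^n. Need 2^n ≥ 10/1e-3 = 10000.
2^13 = 8192 < 10000 ≤ 2^14 = 16384, so n = 14.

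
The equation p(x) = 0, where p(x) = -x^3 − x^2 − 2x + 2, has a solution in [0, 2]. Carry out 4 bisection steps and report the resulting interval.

midpoint 1: p = -2 < 0 → [0, 1]
midpoint 0.5: p = 0.625 > 0 → [0.5, 1]
midpoint 0.75: p = -0.484375 < 0 → [0.5, 0.75]
midpoint 0.625: p = 0.1152 > 0 → [0.625, 0.75]

[0.625, 0.75]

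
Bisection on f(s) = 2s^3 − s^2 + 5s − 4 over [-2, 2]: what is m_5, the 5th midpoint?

0.625

midpoint 0: f = -4 < 0 → [0, 2]
midpoint 1: f = 2 > 0 → [0, 1]
midpoint 0.5: f = -1.5 < 0 → [0.5, 1]
midpoint 0.75: f = 0.0312 > 0 → [0.5, 0.75]
midpoint 0.625: f = -0.7773 < 0 → [0.625, 0.75]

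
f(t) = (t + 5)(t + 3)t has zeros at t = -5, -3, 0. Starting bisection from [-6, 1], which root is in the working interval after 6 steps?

0

f(-2.5) = -3.125 < 0, so the root lies in [-2.5, 1]
f(-0.75) = -7.171875 < 0, so the root lies in [-0.75, 1]
f(0.125) = 2.001953 > 0, so the root lies in [-0.75, 0.125]
f(-0.3125) = -3.9368 < 0, so the root lies in [-0.3125, 0.125]
f(-0.09375) = -1.3368 < 0, so the root lies in [-0.09375, 0.125]
f(0.015625) = 0.2363 > 0, so the root lies in [-0.09375, 0.015625]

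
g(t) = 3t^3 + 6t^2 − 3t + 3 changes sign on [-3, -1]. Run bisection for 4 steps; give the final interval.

[-2.625, -2.5]

t = -2 gives g = 9, positive; keep [-3, -2]
t = -2.5 gives g = 1.125, positive; keep [-3, -2.5]
t = -2.75 gives g = -5.765625, negative; keep [-2.75, -2.5]
t = -2.625 gives g = -2.0449, negative; keep [-2.625, -2.5]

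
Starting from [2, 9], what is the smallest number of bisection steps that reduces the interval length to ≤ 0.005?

Width after n steps is 7/2^n. Need 2^n ≥ 7/0.005 = 1400.
2^10 = 1024 < 1400 ≤ 2^11 = 2048, so n = 11.

11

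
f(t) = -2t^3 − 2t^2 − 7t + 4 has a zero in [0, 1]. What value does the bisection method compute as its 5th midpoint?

0.46875

f(0.5) = -0.25 < 0, so the root lies in [0, 0.5]
f(0.25) = 2.09375 > 0, so the root lies in [0.25, 0.5]
f(0.375) = 0.988281 > 0, so the root lies in [0.375, 0.5]
f(0.4375) = 0.3872 > 0, so the root lies in [0.4375, 0.5]
f(0.46875) = 0.0733 > 0, so the root lies in [0.46875, 0.5]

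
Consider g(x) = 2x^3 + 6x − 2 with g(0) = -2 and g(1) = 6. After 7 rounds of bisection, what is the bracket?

x = 0.5 gives g = 1.25, positive; keep [0, 0.5]
x = 0.25 gives g = -0.46875, negative; keep [0.25, 0.5]
x = 0.375 gives g = 0.355469, positive; keep [0.25, 0.375]
x = 0.3125 gives g = -0.064, negative; keep [0.3125, 0.375]
x = 0.34375 gives g = 0.1437, positive; keep [0.3125, 0.34375]
x = 0.328125 gives g = 0.0394, positive; keep [0.3125, 0.328125]
x = 0.3203125 gives g = -0.0124, negative; keep [0.3203125, 0.328125]

[0.3203125, 0.328125]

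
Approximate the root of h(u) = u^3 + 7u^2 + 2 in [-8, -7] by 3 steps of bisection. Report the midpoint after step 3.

-7.125

h(-7.5) = -26.125 < 0, so the root lies in [-7.5, -7]
h(-7.25) = -11.140625 < 0, so the root lies in [-7.25, -7]
h(-7.125) = -4.345703 < 0, so the root lies in [-7.125, -7]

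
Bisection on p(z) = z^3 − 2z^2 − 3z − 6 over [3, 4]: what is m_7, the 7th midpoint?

3.3984375

midpoint 3.5: p = 1.875 > 0 → [3, 3.5]
midpoint 3.25: p = -2.546875 < 0 → [3.25, 3.5]
midpoint 3.375: p = -0.462891 < 0 → [3.375, 3.5]
midpoint 3.4375: p = 0.6736 > 0 → [3.375, 3.4375]
midpoint 3.40625: p = 0.0973 > 0 → [3.375, 3.40625]
midpoint 3.390625: p = -0.1848 < 0 → [3.390625, 3.40625]
midpoint 3.3984375: p = -0.0442 < 0 → [3.3984375, 3.40625]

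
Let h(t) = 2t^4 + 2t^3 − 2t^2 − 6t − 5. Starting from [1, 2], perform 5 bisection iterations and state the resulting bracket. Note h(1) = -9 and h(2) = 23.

[1.53125, 1.5625]

m = 1.5, h(m) = -1.625 (−); new bracket [1.5, 2]
m = 1.75, h(m) = 7.851562 (+); new bracket [1.5, 1.75]
m = 1.625, h(m) = 2.496582 (+); new bracket [1.5, 1.625]
m = 1.5625, h(m) = 0.2925 (+); new bracket [1.5, 1.5625]
m = 1.53125, h(m) = -0.7007 (−); new bracket [1.53125, 1.5625]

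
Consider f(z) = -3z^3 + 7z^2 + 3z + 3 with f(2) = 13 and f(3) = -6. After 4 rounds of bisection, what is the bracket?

m = 2.5, f(m) = 7.375 (+); new bracket [2.5, 3]
m = 2.75, f(m) = 1.796875 (+); new bracket [2.75, 3]
m = 2.875, f(m) = -1.806641 (−); new bracket [2.75, 2.875]
m = 2.8125, f(m) = 0.0667 (+); new bracket [2.8125, 2.875]

[2.8125, 2.875]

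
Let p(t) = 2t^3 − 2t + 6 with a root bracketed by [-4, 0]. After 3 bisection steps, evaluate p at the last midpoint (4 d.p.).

p(-2) = -6 < 0, so the root lies in [-2, 0]
p(-1) = 6 > 0, so the root lies in [-2, -1]
p(-1.5) = 2.25 > 0, so the root lies in [-2, -1.5]

2.2500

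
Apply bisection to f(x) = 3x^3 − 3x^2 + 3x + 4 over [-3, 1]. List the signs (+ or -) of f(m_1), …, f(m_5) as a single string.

f(-1) = -5 < 0, so the root lies in [-1, 1]
f(0) = 4 > 0, so the root lies in [-1, 0]
f(-0.5) = 1.375 > 0, so the root lies in [-1, -0.5]
f(-0.75) = -1.2031 < 0, so the root lies in [-0.75, -0.5]
f(-0.625) = 0.2207 > 0, so the root lies in [-0.75, -0.625]

-++-+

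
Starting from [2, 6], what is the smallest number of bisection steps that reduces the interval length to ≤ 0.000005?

Width after n steps is 4/2^n. Need 2^n ≥ 4/0.000005 = 800000.
2^19 = 524288 < 800000 ≤ 2^20 = 1048576, so n = 20.

20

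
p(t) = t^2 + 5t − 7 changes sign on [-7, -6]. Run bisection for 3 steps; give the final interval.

[-6.25, -6.125]

midpoint -6.5: p = 2.75 > 0 → [-6.5, -6]
midpoint -6.25: p = 0.8125 > 0 → [-6.25, -6]
midpoint -6.125: p = -0.109375 < 0 → [-6.25, -6.125]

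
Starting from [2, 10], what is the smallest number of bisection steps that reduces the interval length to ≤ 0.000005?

21

Width after n steps is 8/2^n. Need 2^n ≥ 8/0.000005 = 1600000.
2^20 = 1048576 < 1600000 ≤ 2^21 = 2097152, so n = 21.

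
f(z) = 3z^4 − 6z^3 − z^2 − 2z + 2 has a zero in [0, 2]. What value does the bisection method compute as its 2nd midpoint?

z = 1 gives f = -4, negative; keep [0, 1]
z = 0.5 gives f = 0.1875, positive; keep [0.5, 1]

0.5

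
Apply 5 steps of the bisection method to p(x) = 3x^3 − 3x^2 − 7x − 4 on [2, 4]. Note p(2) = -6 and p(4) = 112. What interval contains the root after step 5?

[2.25, 2.3125]

p(3) = 29 > 0, so the root lies in [2, 3]
p(2.5) = 6.625 > 0, so the root lies in [2, 2.5]
p(2.25) = -0.765625 < 0, so the root lies in [2.25, 2.5]
p(2.375) = 2.6426 > 0, so the root lies in [2.25, 2.375]
p(2.3125) = 0.8689 > 0, so the root lies in [2.25, 2.3125]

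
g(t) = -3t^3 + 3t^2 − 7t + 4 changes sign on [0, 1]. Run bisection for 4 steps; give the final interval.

[0.625, 0.6875]

g(0.5) = 0.875 > 0, so the root lies in [0.5, 1]
g(0.75) = -0.828125 < 0, so the root lies in [0.5, 0.75]
g(0.625) = 0.064453 > 0, so the root lies in [0.625, 0.75]
g(0.6875) = -0.3694 < 0, so the root lies in [0.625, 0.6875]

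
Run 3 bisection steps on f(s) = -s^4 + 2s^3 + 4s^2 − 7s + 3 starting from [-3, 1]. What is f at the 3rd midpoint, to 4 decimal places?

-24.8125

s = -1 gives f = 11, positive; keep [-3, -1]
s = -2 gives f = 1, positive; keep [-3, -2]
s = -2.5 gives f = -24.8125, negative; keep [-2.5, -2]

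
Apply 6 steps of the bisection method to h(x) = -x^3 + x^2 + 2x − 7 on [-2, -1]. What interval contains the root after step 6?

[-1.9375, -1.921875]

x = -1.5 gives h = -4.375, negative; keep [-2, -1.5]
x = -1.75 gives h = -2.078125, negative; keep [-2, -1.75]
x = -1.875 gives h = -0.642578, negative; keep [-2, -1.875]
x = -1.9375 gives h = 0.1521, positive; keep [-1.9375, -1.875]
x = -1.90625 gives h = -0.2518, negative; keep [-1.9375, -1.90625]
x = -1.921875 gives h = -0.0515, negative; keep [-1.9375, -1.921875]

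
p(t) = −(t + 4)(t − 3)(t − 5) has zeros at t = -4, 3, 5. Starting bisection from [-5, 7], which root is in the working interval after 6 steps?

-4

midpoint 1: p = -40 < 0 → [-5, 1]
midpoint -2: p = -70 < 0 → [-5, -2]
midpoint -3.5: p = -27.625 < 0 → [-5, -3.5]
midpoint -4.25: p = 16.7656 > 0 → [-4.25, -3.5]
midpoint -3.875: p = -7.627 < 0 → [-4.25, -3.875]
midpoint -4.0625: p = 4.0002 > 0 → [-4.0625, -3.875]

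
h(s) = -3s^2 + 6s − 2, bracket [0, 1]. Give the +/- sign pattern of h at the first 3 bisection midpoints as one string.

+--

s = 0.5 gives h = 0.25, positive; keep [0, 0.5]
s = 0.25 gives h = -0.6875, negative; keep [0.25, 0.5]
s = 0.375 gives h = -0.171875, negative; keep [0.375, 0.5]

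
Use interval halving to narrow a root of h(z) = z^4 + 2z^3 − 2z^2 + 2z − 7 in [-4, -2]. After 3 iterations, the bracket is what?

[-3.25, -3]

z = -3 gives h = -4, negative; keep [-4, -3]
z = -3.5 gives h = 25.8125, positive; keep [-3.5, -3]
z = -3.25 gives h = 8.285156, positive; keep [-3.25, -3]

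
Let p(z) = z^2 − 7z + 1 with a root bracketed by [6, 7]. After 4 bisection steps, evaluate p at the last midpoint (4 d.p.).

-0.2773

m = 6.5, p(m) = -2.25 (−); new bracket [6.5, 7]
m = 6.75, p(m) = -0.6875 (−); new bracket [6.75, 7]
m = 6.875, p(m) = 0.140625 (+); new bracket [6.75, 6.875]
m = 6.8125, p(m) = -0.2773 (−); new bracket [6.8125, 6.875]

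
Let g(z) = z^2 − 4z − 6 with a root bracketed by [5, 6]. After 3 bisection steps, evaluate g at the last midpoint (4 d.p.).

m = 5.5, g(m) = 2.25 (+); new bracket [5, 5.5]
m = 5.25, g(m) = 0.5625 (+); new bracket [5, 5.25]
m = 5.125, g(m) = -0.234375 (−); new bracket [5.125, 5.25]

-0.2344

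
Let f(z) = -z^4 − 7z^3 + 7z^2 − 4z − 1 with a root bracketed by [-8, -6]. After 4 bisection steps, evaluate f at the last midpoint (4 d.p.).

midpoint -7: f = 370 > 0 → [-8, -7]
midpoint -7.5: f = 211.8125 > 0 → [-8, -7.5]
midpoint -7.75: f = 101.324219 > 0 → [-8, -7.75]
midpoint -7.875: f = 37.283 > 0 → [-8, -7.875]

37.2830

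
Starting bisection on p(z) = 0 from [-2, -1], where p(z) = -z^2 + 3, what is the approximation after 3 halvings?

-1.625

midpoint -1.5: p = 0.75 > 0 → [-2, -1.5]
midpoint -1.75: p = -0.0625 < 0 → [-1.75, -1.5]
midpoint -1.625: p = 0.359375 > 0 → [-1.75, -1.625]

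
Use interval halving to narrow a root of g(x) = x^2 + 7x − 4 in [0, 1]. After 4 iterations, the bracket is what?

[0.5, 0.5625]

midpoint 0.5: g = -0.25 < 0 → [0.5, 1]
midpoint 0.75: g = 1.8125 > 0 → [0.5, 0.75]
midpoint 0.625: g = 0.765625 > 0 → [0.5, 0.625]
midpoint 0.5625: g = 0.2539 > 0 → [0.5, 0.5625]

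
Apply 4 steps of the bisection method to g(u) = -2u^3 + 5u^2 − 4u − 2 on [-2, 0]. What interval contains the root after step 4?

[-0.375, -0.25]

g(-1) = 9 > 0, so the root lies in [-1, 0]
g(-0.5) = 1.5 > 0, so the root lies in [-0.5, 0]
g(-0.25) = -0.65625 < 0, so the root lies in [-0.5, -0.25]
g(-0.375) = 0.3086 > 0, so the root lies in [-0.375, -0.25]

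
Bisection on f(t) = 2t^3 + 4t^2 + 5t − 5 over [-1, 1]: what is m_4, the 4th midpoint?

f(0) = -5 < 0, so the root lies in [0, 1]
f(0.5) = -1.25 < 0, so the root lies in [0.5, 1]
f(0.75) = 1.84375 > 0, so the root lies in [0.5, 0.75]
f(0.625) = 0.1758 > 0, so the root lies in [0.5, 0.625]

0.625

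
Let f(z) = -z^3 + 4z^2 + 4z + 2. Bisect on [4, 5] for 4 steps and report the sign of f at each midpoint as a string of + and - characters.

+++-

midpoint 4.5: f = 9.875 > 0 → [4.5, 5]
midpoint 4.75: f = 4.078125 > 0 → [4.75, 5]
midpoint 4.875: f = 0.705078 > 0 → [4.875, 5]
midpoint 4.9375: f = -1.1052 < 0 → [4.875, 4.9375]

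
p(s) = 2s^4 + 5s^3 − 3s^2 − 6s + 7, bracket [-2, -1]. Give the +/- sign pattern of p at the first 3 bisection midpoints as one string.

s = -1.5 gives p = 2.5, positive; keep [-2, -1.5]
s = -1.75 gives p = 0.273438, positive; keep [-2, -1.75]
s = -1.875 gives p = -0.536621, negative; keep [-1.875, -1.75]

++-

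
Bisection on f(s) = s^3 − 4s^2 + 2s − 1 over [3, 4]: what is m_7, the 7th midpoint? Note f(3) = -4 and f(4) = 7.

3.5078125

s = 3.5 gives f = -0.125, negative; keep [3.5, 4]
s = 3.75 gives f = 2.984375, positive; keep [3.5, 3.75]
s = 3.625 gives f = 1.322266, positive; keep [3.5, 3.625]
s = 3.5625 gives f = 0.5725, positive; keep [3.5, 3.5625]
s = 3.53125 gives f = 0.2173, positive; keep [3.5, 3.53125]
s = 3.515625 gives f = 0.0446, positive; keep [3.5, 3.515625]
s = 3.5078125 gives f = -0.0406, negative; keep [3.5078125, 3.515625]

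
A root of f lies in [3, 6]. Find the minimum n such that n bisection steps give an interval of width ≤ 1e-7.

Width after n steps is 3/2^n. Need 2^n ≥ 3/1e-7 = 30000000.
2^24 = 16777216 < 30000000 ≤ 2^25 = 33554432, so n = 25.

25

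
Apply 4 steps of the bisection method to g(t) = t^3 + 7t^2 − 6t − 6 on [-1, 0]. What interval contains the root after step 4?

m = -0.5, g(m) = -1.375 (−); new bracket [-1, -0.5]
m = -0.75, g(m) = 2.015625 (+); new bracket [-0.75, -0.5]
m = -0.625, g(m) = 0.240234 (+); new bracket [-0.625, -0.5]
m = -0.5625, g(m) = -0.5881 (−); new bracket [-0.625, -0.5625]

[-0.625, -0.5625]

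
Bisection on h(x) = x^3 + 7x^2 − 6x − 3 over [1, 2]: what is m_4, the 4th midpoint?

1.0625

h(1.5) = 7.125 > 0, so the root lies in [1, 1.5]
h(1.25) = 2.390625 > 0, so the root lies in [1, 1.25]
h(1.125) = 0.533203 > 0, so the root lies in [1, 1.125]
h(1.0625) = -0.2732 < 0, so the root lies in [1.0625, 1.125]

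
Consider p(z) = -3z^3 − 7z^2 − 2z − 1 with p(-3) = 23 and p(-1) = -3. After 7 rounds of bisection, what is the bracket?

z = -2 gives p = -1, negative; keep [-3, -2]
z = -2.5 gives p = 7.125, positive; keep [-2.5, -2]
z = -2.25 gives p = 2.234375, positive; keep [-2.25, -2]
z = -2.125 gives p = 0.4277, positive; keep [-2.125, -2]
z = -2.0625 gives p = -0.3313, negative; keep [-2.125, -2.0625]
z = -2.09375 gives p = 0.0367, positive; keep [-2.09375, -2.0625]
z = -2.078125 gives p = -0.1502, negative; keep [-2.09375, -2.078125]

[-2.09375, -2.078125]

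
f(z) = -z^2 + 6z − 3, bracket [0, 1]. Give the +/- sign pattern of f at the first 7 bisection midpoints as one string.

f(0.5) = -0.25 < 0, so the root lies in [0.5, 1]
f(0.75) = 0.9375 > 0, so the root lies in [0.5, 0.75]
f(0.625) = 0.359375 > 0, so the root lies in [0.5, 0.625]
f(0.5625) = 0.0586 > 0, so the root lies in [0.5, 0.5625]
f(0.53125) = -0.0947 < 0, so the root lies in [0.53125, 0.5625]
f(0.546875) = -0.0178 < 0, so the root lies in [0.546875, 0.5625]
f(0.5546875) = 0.0204 > 0, so the root lies in [0.546875, 0.5546875]

-+++--+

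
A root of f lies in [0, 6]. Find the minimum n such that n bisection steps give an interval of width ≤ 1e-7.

26

Width after n steps is 6/2^n. Need 2^n ≥ 6/1e-7 = 60000000.
2^25 = 33554432 < 60000000 ≤ 2^26 = 67108864, so n = 26.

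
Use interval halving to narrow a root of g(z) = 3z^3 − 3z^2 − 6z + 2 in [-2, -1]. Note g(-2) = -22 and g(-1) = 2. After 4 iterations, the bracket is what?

[-1.1875, -1.125]

midpoint -1.5: g = -5.875 < 0 → [-1.5, -1]
midpoint -1.25: g = -1.046875 < 0 → [-1.25, -1]
midpoint -1.125: g = 0.681641 > 0 → [-1.25, -1.125]
midpoint -1.1875: g = -0.1292 < 0 → [-1.1875, -1.125]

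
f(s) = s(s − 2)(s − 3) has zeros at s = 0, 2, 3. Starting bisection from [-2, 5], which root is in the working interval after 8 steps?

s = 1.5 gives f = 1.125, positive; keep [-2, 1.5]
s = -0.25 gives f = -1.828125, negative; keep [-0.25, 1.5]
s = 0.625 gives f = 2.041016, positive; keep [-0.25, 0.625]
s = 0.1875 gives f = 0.9558, positive; keep [-0.25, 0.1875]
s = -0.03125 gives f = -0.1924, negative; keep [-0.03125, 0.1875]
s = 0.078125 gives f = 0.4387, positive; keep [-0.03125, 0.078125]
s = 0.0234375 gives f = 0.1379, positive; keep [-0.03125, 0.0234375]
s = -0.00390625 gives f = -0.0235, negative; keep [-0.00390625, 0.0234375]

0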